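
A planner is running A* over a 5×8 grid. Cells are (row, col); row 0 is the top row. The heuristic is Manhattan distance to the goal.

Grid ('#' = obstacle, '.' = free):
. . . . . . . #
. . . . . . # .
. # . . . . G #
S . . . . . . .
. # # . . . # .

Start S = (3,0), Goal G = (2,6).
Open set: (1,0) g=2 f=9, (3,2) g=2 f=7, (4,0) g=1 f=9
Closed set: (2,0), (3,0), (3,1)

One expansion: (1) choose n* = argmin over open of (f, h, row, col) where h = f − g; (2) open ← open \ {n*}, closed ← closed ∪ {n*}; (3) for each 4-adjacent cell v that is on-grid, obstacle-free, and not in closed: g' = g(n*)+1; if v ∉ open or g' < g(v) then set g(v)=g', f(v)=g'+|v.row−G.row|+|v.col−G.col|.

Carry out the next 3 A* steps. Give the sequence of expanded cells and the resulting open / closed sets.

order=[(3,2) → (2,2) → (2,3)]; open=[(1,0) g=2 f=9, (1,2) g=4 f=9, (1,3) g=5 f=9, (2,4) g=5 f=7, (3,3) g=3 f=7, (4,0) g=1 f=9]; closed=[(2,0), (2,2), (2,3), (3,0), (3,1), (3,2)]

step 1: expand (3,2) (f=7, h=5) → closed; open now [(1,0) g=2 f=9, (2,2) g=3 f=7, (3,3) g=3 f=7, (4,0) g=1 f=9]
step 2: expand (2,2) (f=7, h=4) → closed; open now [(1,0) g=2 f=9, (1,2) g=4 f=9, (2,3) g=4 f=7, (3,3) g=3 f=7, (4,0) g=1 f=9]
step 3: expand (2,3) (f=7, h=3) → closed; open now [(1,0) g=2 f=9, (1,2) g=4 f=9, (1,3) g=5 f=9, (2,4) g=5 f=7, (3,3) g=3 f=7, (4,0) g=1 f=9]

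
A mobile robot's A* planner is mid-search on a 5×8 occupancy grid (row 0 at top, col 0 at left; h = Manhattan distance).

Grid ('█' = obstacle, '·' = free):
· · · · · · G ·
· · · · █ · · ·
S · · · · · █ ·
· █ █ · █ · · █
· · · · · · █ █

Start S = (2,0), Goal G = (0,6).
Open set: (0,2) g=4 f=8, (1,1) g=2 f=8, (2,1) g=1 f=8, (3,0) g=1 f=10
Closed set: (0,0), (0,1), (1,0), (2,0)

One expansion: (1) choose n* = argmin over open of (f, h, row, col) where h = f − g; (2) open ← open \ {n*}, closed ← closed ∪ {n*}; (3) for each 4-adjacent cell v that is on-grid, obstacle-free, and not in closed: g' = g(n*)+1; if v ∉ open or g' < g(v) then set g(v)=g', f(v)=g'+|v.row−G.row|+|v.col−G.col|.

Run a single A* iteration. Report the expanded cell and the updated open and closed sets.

step 1: expand (0,2) (f=8, h=4) → closed; open now [(0,3) g=5 f=8, (1,1) g=2 f=8, (1,2) g=5 f=10, (2,1) g=1 f=8, (3,0) g=1 f=10]

expanded=(0,2); open=[(0,3) g=5 f=8, (1,1) g=2 f=8, (1,2) g=5 f=10, (2,1) g=1 f=8, (3,0) g=1 f=10]; closed=[(0,0), (0,1), (0,2), (1,0), (2,0)]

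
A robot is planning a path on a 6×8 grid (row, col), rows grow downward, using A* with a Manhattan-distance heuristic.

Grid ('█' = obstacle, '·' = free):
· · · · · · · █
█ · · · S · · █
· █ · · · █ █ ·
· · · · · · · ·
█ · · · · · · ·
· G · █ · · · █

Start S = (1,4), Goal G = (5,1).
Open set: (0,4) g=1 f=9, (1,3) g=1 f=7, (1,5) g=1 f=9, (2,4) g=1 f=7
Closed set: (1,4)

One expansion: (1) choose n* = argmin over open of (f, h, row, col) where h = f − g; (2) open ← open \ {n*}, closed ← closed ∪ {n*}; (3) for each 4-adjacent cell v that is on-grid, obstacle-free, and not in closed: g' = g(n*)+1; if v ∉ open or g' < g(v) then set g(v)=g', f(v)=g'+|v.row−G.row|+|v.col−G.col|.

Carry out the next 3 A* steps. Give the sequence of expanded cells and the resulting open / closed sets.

order=[(1,3) → (1,2) → (1,1)]; open=[(0,1) g=4 f=9, (0,2) g=3 f=9, (0,3) g=2 f=9, (0,4) g=1 f=9, (1,5) g=1 f=9, (2,2) g=3 f=7, (2,3) g=2 f=7, (2,4) g=1 f=7]; closed=[(1,1), (1,2), (1,3), (1,4)]

step 1: expand (1,3) (f=7, h=6) → closed; open now [(0,3) g=2 f=9, (0,4) g=1 f=9, (1,2) g=2 f=7, (1,5) g=1 f=9, (2,3) g=2 f=7, (2,4) g=1 f=7]
step 2: expand (1,2) (f=7, h=5) → closed; open now [(0,2) g=3 f=9, (0,3) g=2 f=9, (0,4) g=1 f=9, (1,1) g=3 f=7, (1,5) g=1 f=9, (2,2) g=3 f=7, (2,3) g=2 f=7, (2,4) g=1 f=7]
step 3: expand (1,1) (f=7, h=4) → closed; open now [(0,1) g=4 f=9, (0,2) g=3 f=9, (0,3) g=2 f=9, (0,4) g=1 f=9, (1,5) g=1 f=9, (2,2) g=3 f=7, (2,3) g=2 f=7, (2,4) g=1 f=7]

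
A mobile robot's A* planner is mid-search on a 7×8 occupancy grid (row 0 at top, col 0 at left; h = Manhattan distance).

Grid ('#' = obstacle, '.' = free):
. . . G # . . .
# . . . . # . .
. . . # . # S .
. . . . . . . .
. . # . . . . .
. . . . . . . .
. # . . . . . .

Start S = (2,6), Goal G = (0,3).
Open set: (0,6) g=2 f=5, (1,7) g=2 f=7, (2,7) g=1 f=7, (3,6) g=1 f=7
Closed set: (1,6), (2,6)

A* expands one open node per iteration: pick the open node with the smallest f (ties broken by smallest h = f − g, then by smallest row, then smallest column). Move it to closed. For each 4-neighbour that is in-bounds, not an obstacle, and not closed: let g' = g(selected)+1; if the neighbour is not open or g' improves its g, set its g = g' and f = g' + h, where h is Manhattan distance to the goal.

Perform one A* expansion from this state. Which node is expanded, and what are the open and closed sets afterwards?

step 1: expand (0,6) (f=5, h=3) → closed; open now [(0,5) g=3 f=5, (0,7) g=3 f=7, (1,7) g=2 f=7, (2,7) g=1 f=7, (3,6) g=1 f=7]

expanded=(0,6); open=[(0,5) g=3 f=5, (0,7) g=3 f=7, (1,7) g=2 f=7, (2,7) g=1 f=7, (3,6) g=1 f=7]; closed=[(0,6), (1,6), (2,6)]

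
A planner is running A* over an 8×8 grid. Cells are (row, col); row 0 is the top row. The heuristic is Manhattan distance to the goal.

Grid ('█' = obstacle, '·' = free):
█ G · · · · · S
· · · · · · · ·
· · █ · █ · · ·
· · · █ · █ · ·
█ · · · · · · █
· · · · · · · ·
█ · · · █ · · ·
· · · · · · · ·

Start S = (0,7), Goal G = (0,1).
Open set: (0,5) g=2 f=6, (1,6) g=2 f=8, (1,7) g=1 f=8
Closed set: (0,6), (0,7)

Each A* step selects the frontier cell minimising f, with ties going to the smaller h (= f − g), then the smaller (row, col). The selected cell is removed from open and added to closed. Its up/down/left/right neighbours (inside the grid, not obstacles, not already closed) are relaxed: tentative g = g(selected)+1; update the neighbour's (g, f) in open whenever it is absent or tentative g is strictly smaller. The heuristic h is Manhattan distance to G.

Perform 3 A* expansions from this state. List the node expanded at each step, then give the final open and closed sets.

step 1: expand (0,5) (f=6, h=4) → closed; open now [(0,4) g=3 f=6, (1,5) g=3 f=8, (1,6) g=2 f=8, (1,7) g=1 f=8]
step 2: expand (0,4) (f=6, h=3) → closed; open now [(0,3) g=4 f=6, (1,4) g=4 f=8, (1,5) g=3 f=8, (1,6) g=2 f=8, (1,7) g=1 f=8]
step 3: expand (0,3) (f=6, h=2) → closed; open now [(0,2) g=5 f=6, (1,3) g=5 f=8, (1,4) g=4 f=8, (1,5) g=3 f=8, (1,6) g=2 f=8, (1,7) g=1 f=8]

order=[(0,5) → (0,4) → (0,3)]; open=[(0,2) g=5 f=6, (1,3) g=5 f=8, (1,4) g=4 f=8, (1,5) g=3 f=8, (1,6) g=2 f=8, (1,7) g=1 f=8]; closed=[(0,3), (0,4), (0,5), (0,6), (0,7)]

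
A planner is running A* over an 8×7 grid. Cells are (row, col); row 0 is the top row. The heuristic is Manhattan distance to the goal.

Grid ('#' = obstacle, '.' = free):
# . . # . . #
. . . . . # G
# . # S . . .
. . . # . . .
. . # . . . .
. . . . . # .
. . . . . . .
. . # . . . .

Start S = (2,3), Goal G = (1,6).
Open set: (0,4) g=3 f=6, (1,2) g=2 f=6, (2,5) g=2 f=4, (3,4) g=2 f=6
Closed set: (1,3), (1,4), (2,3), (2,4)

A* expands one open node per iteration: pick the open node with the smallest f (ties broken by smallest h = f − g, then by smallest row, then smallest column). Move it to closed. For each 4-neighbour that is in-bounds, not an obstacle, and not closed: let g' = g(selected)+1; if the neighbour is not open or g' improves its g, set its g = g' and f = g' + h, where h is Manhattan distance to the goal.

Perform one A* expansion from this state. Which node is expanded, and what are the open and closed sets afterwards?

expanded=(2,5); open=[(0,4) g=3 f=6, (1,2) g=2 f=6, (2,6) g=3 f=4, (3,4) g=2 f=6, (3,5) g=3 f=6]; closed=[(1,3), (1,4), (2,3), (2,4), (2,5)]

step 1: expand (2,5) (f=4, h=2) → closed; open now [(0,4) g=3 f=6, (1,2) g=2 f=6, (2,6) g=3 f=4, (3,4) g=2 f=6, (3,5) g=3 f=6]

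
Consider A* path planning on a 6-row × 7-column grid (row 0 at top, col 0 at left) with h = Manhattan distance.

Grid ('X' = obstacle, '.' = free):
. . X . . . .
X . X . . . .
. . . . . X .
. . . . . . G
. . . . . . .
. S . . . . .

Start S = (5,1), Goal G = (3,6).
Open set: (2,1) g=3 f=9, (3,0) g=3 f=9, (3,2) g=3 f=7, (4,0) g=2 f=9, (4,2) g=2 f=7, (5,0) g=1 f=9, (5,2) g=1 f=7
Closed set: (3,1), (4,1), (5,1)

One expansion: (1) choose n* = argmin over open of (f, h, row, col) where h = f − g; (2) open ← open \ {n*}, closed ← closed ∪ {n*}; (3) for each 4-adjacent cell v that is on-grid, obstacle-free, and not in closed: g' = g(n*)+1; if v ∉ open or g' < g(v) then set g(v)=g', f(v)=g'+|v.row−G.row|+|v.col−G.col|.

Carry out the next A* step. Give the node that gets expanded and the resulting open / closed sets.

step 1: expand (3,2) (f=7, h=4) → closed; open now [(2,1) g=3 f=9, (2,2) g=4 f=9, (3,0) g=3 f=9, (3,3) g=4 f=7, (4,0) g=2 f=9, (4,2) g=2 f=7, (5,0) g=1 f=9, (5,2) g=1 f=7]

expanded=(3,2); open=[(2,1) g=3 f=9, (2,2) g=4 f=9, (3,0) g=3 f=9, (3,3) g=4 f=7, (4,0) g=2 f=9, (4,2) g=2 f=7, (5,0) g=1 f=9, (5,2) g=1 f=7]; closed=[(3,1), (3,2), (4,1), (5,1)]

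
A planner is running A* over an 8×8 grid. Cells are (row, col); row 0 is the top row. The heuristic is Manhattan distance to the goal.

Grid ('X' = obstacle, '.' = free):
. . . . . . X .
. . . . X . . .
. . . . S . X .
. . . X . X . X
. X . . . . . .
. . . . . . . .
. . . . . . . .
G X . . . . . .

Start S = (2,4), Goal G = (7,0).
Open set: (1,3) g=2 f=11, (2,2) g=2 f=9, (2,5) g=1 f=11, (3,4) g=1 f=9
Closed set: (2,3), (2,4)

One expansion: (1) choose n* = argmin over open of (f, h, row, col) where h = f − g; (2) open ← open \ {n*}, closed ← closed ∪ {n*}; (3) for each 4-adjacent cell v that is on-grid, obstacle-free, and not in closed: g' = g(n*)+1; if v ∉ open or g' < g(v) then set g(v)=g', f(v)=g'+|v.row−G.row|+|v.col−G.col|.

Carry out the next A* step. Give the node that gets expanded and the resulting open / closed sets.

expanded=(2,2); open=[(1,2) g=3 f=11, (1,3) g=2 f=11, (2,1) g=3 f=9, (2,5) g=1 f=11, (3,2) g=3 f=9, (3,4) g=1 f=9]; closed=[(2,2), (2,3), (2,4)]

step 1: expand (2,2) (f=9, h=7) → closed; open now [(1,2) g=3 f=11, (1,3) g=2 f=11, (2,1) g=3 f=9, (2,5) g=1 f=11, (3,2) g=3 f=9, (3,4) g=1 f=9]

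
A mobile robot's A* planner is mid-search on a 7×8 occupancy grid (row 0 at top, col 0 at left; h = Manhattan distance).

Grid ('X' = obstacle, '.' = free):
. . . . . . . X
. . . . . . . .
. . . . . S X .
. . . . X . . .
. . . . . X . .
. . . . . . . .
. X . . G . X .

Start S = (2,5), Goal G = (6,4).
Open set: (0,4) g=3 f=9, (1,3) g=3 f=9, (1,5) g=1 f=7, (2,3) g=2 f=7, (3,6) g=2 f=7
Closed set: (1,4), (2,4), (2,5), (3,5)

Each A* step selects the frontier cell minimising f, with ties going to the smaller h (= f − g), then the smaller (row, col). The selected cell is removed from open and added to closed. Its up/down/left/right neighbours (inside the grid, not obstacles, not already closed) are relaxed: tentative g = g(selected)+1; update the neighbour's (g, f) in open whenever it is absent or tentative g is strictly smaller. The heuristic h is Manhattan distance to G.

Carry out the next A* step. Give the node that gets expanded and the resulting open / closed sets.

step 1: expand (2,3) (f=7, h=5) → closed; open now [(0,4) g=3 f=9, (1,3) g=3 f=9, (1,5) g=1 f=7, (2,2) g=3 f=9, (3,3) g=3 f=7, (3,6) g=2 f=7]

expanded=(2,3); open=[(0,4) g=3 f=9, (1,3) g=3 f=9, (1,5) g=1 f=7, (2,2) g=3 f=9, (3,3) g=3 f=7, (3,6) g=2 f=7]; closed=[(1,4), (2,3), (2,4), (2,5), (3,5)]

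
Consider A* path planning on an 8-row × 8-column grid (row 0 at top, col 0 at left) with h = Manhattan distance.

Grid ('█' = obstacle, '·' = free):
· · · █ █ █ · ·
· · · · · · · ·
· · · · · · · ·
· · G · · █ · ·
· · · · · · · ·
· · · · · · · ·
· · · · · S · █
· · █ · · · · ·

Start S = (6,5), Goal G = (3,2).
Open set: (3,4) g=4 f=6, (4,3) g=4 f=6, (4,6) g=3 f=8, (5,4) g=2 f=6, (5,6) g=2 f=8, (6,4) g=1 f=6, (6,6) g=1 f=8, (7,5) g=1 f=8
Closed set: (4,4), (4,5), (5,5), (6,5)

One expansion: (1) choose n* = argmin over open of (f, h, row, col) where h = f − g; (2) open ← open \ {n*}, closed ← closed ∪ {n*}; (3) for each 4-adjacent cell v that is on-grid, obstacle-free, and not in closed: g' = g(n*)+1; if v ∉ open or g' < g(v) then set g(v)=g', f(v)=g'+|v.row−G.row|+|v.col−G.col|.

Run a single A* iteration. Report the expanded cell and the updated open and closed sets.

expanded=(3,4); open=[(2,4) g=5 f=8, (3,3) g=5 f=6, (4,3) g=4 f=6, (4,6) g=3 f=8, (5,4) g=2 f=6, (5,6) g=2 f=8, (6,4) g=1 f=6, (6,6) g=1 f=8, (7,5) g=1 f=8]; closed=[(3,4), (4,4), (4,5), (5,5), (6,5)]

step 1: expand (3,4) (f=6, h=2) → closed; open now [(2,4) g=5 f=8, (3,3) g=5 f=6, (4,3) g=4 f=6, (4,6) g=3 f=8, (5,4) g=2 f=6, (5,6) g=2 f=8, (6,4) g=1 f=6, (6,6) g=1 f=8, (7,5) g=1 f=8]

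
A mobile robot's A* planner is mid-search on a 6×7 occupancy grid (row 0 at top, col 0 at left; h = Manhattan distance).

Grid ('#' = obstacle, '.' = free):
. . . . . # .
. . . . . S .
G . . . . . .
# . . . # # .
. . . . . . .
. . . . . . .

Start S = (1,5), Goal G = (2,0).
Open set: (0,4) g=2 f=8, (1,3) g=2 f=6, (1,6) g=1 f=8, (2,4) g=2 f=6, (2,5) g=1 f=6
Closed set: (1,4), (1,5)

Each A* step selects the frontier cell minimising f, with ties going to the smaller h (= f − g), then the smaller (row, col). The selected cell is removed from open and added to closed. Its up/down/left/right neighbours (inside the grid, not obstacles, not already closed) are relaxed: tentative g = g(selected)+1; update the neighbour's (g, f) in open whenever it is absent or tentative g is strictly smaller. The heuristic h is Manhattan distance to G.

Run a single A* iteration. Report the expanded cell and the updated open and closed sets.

step 1: expand (1,3) (f=6, h=4) → closed; open now [(0,3) g=3 f=8, (0,4) g=2 f=8, (1,2) g=3 f=6, (1,6) g=1 f=8, (2,3) g=3 f=6, (2,4) g=2 f=6, (2,5) g=1 f=6]

expanded=(1,3); open=[(0,3) g=3 f=8, (0,4) g=2 f=8, (1,2) g=3 f=6, (1,6) g=1 f=8, (2,3) g=3 f=6, (2,4) g=2 f=6, (2,5) g=1 f=6]; closed=[(1,3), (1,4), (1,5)]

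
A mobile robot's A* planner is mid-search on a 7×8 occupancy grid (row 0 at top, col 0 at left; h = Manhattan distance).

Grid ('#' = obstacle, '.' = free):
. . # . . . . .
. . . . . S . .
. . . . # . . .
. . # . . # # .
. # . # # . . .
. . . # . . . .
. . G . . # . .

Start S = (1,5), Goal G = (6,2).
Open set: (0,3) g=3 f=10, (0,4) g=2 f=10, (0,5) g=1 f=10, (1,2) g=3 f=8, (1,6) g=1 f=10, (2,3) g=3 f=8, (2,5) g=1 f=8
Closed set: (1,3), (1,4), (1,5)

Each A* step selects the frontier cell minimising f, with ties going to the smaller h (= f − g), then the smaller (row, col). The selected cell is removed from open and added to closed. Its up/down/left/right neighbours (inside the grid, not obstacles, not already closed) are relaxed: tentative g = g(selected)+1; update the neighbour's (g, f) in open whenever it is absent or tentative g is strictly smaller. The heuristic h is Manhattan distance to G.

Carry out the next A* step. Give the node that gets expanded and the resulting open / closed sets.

step 1: expand (1,2) (f=8, h=5) → closed; open now [(0,3) g=3 f=10, (0,4) g=2 f=10, (0,5) g=1 f=10, (1,1) g=4 f=10, (1,6) g=1 f=10, (2,2) g=4 f=8, (2,3) g=3 f=8, (2,5) g=1 f=8]

expanded=(1,2); open=[(0,3) g=3 f=10, (0,4) g=2 f=10, (0,5) g=1 f=10, (1,1) g=4 f=10, (1,6) g=1 f=10, (2,2) g=4 f=8, (2,3) g=3 f=8, (2,5) g=1 f=8]; closed=[(1,2), (1,3), (1,4), (1,5)]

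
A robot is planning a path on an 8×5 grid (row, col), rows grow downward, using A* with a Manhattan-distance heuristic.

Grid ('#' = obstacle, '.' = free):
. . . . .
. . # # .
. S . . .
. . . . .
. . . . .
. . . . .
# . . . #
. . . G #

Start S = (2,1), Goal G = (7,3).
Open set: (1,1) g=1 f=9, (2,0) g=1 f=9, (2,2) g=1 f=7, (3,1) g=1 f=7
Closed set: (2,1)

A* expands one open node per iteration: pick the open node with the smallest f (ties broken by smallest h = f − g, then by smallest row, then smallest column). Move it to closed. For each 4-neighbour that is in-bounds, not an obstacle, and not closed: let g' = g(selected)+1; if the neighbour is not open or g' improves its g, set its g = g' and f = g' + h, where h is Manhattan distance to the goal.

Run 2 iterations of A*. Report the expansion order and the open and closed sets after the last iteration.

order=[(2,2) → (2,3)]; open=[(1,1) g=1 f=9, (2,0) g=1 f=9, (2,4) g=3 f=9, (3,1) g=1 f=7, (3,2) g=2 f=7, (3,3) g=3 f=7]; closed=[(2,1), (2,2), (2,3)]

step 1: expand (2,2) (f=7, h=6) → closed; open now [(1,1) g=1 f=9, (2,0) g=1 f=9, (2,3) g=2 f=7, (3,1) g=1 f=7, (3,2) g=2 f=7]
step 2: expand (2,3) (f=7, h=5) → closed; open now [(1,1) g=1 f=9, (2,0) g=1 f=9, (2,4) g=3 f=9, (3,1) g=1 f=7, (3,2) g=2 f=7, (3,3) g=3 f=7]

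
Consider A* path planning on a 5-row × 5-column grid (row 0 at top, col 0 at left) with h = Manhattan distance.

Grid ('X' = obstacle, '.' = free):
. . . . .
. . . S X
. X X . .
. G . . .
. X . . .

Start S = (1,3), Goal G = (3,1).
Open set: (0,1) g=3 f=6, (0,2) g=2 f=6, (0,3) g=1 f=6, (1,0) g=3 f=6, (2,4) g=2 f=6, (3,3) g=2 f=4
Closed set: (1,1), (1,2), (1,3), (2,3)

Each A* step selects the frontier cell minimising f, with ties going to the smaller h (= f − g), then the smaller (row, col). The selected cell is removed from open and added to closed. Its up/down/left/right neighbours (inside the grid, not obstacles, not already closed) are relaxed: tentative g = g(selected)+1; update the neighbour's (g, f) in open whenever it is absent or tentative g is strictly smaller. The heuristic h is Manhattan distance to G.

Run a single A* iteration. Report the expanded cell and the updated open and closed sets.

expanded=(3,3); open=[(0,1) g=3 f=6, (0,2) g=2 f=6, (0,3) g=1 f=6, (1,0) g=3 f=6, (2,4) g=2 f=6, (3,2) g=3 f=4, (3,4) g=3 f=6, (4,3) g=3 f=6]; closed=[(1,1), (1,2), (1,3), (2,3), (3,3)]

step 1: expand (3,3) (f=4, h=2) → closed; open now [(0,1) g=3 f=6, (0,2) g=2 f=6, (0,3) g=1 f=6, (1,0) g=3 f=6, (2,4) g=2 f=6, (3,2) g=3 f=4, (3,4) g=3 f=6, (4,3) g=3 f=6]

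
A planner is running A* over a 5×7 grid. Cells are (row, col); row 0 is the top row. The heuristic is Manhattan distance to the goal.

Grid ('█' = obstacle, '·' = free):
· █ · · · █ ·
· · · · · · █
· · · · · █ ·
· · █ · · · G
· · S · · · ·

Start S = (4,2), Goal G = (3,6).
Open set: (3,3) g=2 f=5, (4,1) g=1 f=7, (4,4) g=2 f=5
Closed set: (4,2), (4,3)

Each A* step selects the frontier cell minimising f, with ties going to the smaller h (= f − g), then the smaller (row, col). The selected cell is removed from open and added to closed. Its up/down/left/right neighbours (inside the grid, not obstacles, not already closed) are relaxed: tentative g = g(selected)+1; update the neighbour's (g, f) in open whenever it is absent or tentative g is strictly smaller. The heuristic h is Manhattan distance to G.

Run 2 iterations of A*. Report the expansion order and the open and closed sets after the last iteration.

step 1: expand (3,3) (f=5, h=3) → closed; open now [(2,3) g=3 f=7, (3,4) g=3 f=5, (4,1) g=1 f=7, (4,4) g=2 f=5]
step 2: expand (3,4) (f=5, h=2) → closed; open now [(2,3) g=3 f=7, (2,4) g=4 f=7, (3,5) g=4 f=5, (4,1) g=1 f=7, (4,4) g=2 f=5]

order=[(3,3) → (3,4)]; open=[(2,3) g=3 f=7, (2,4) g=4 f=7, (3,5) g=4 f=5, (4,1) g=1 f=7, (4,4) g=2 f=5]; closed=[(3,3), (3,4), (4,2), (4,3)]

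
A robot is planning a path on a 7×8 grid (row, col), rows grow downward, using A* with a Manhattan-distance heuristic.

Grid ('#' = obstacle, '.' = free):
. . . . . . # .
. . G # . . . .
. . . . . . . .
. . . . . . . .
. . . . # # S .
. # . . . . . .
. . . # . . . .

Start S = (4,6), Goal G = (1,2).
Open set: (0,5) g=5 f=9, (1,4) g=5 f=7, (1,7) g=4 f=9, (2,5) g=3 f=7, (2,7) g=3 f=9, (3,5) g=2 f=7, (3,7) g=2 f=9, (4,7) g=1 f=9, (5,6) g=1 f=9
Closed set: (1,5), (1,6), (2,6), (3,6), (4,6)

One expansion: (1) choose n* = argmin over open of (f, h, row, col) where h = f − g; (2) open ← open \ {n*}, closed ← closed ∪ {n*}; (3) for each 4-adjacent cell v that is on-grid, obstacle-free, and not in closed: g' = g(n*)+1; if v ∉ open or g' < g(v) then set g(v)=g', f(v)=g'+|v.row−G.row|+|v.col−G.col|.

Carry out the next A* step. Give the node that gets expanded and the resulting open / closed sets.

step 1: expand (1,4) (f=7, h=2) → closed; open now [(0,4) g=6 f=9, (0,5) g=5 f=9, (1,7) g=4 f=9, (2,4) g=6 f=9, (2,5) g=3 f=7, (2,7) g=3 f=9, (3,5) g=2 f=7, (3,7) g=2 f=9, (4,7) g=1 f=9, (5,6) g=1 f=9]

expanded=(1,4); open=[(0,4) g=6 f=9, (0,5) g=5 f=9, (1,7) g=4 f=9, (2,4) g=6 f=9, (2,5) g=3 f=7, (2,7) g=3 f=9, (3,5) g=2 f=7, (3,7) g=2 f=9, (4,7) g=1 f=9, (5,6) g=1 f=9]; closed=[(1,4), (1,5), (1,6), (2,6), (3,6), (4,6)]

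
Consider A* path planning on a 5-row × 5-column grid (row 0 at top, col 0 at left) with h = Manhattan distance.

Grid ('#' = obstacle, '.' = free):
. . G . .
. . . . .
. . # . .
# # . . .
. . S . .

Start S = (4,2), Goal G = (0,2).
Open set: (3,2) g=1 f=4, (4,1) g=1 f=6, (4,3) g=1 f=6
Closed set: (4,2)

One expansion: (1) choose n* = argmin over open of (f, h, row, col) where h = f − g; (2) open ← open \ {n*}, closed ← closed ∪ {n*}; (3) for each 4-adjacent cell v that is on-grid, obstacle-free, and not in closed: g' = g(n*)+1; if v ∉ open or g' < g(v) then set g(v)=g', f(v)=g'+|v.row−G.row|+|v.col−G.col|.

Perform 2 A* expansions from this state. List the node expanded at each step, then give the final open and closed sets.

order=[(3,2) → (3,3)]; open=[(2,3) g=3 f=6, (3,4) g=3 f=8, (4,1) g=1 f=6, (4,3) g=1 f=6]; closed=[(3,2), (3,3), (4,2)]

step 1: expand (3,2) (f=4, h=3) → closed; open now [(3,3) g=2 f=6, (4,1) g=1 f=6, (4,3) g=1 f=6]
step 2: expand (3,3) (f=6, h=4) → closed; open now [(2,3) g=3 f=6, (3,4) g=3 f=8, (4,1) g=1 f=6, (4,3) g=1 f=6]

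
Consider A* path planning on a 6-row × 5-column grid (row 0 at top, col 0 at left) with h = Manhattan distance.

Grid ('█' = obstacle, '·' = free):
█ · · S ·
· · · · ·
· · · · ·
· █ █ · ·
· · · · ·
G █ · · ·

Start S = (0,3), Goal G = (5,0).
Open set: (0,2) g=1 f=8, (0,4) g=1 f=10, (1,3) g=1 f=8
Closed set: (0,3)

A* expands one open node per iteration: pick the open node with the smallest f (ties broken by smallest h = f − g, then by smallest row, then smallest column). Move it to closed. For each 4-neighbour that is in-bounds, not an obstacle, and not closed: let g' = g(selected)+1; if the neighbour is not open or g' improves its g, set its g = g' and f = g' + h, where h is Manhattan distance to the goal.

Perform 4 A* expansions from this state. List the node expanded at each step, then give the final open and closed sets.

order=[(0,2) → (0,1) → (1,1) → (1,0)]; open=[(0,4) g=1 f=10, (1,2) g=2 f=8, (1,3) g=1 f=8, (2,0) g=5 f=8, (2,1) g=4 f=8]; closed=[(0,1), (0,2), (0,3), (1,0), (1,1)]

step 1: expand (0,2) (f=8, h=7) → closed; open now [(0,1) g=2 f=8, (0,4) g=1 f=10, (1,2) g=2 f=8, (1,3) g=1 f=8]
step 2: expand (0,1) (f=8, h=6) → closed; open now [(0,4) g=1 f=10, (1,1) g=3 f=8, (1,2) g=2 f=8, (1,3) g=1 f=8]
step 3: expand (1,1) (f=8, h=5) → closed; open now [(0,4) g=1 f=10, (1,0) g=4 f=8, (1,2) g=2 f=8, (1,3) g=1 f=8, (2,1) g=4 f=8]
step 4: expand (1,0) (f=8, h=4) → closed; open now [(0,4) g=1 f=10, (1,2) g=2 f=8, (1,3) g=1 f=8, (2,0) g=5 f=8, (2,1) g=4 f=8]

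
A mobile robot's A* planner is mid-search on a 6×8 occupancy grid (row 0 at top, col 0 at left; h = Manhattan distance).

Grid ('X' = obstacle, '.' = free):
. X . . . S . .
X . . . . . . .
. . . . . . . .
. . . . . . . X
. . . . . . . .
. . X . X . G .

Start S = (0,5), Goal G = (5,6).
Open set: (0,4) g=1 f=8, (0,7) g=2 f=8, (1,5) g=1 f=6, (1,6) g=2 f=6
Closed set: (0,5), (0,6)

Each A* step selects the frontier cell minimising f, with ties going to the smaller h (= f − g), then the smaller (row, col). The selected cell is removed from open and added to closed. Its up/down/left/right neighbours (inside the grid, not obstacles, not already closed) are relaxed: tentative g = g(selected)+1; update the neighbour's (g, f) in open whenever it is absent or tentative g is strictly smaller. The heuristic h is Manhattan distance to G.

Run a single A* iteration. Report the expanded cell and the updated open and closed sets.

expanded=(1,6); open=[(0,4) g=1 f=8, (0,7) g=2 f=8, (1,5) g=1 f=6, (1,7) g=3 f=8, (2,6) g=3 f=6]; closed=[(0,5), (0,6), (1,6)]

step 1: expand (1,6) (f=6, h=4) → closed; open now [(0,4) g=1 f=8, (0,7) g=2 f=8, (1,5) g=1 f=6, (1,7) g=3 f=8, (2,6) g=3 f=6]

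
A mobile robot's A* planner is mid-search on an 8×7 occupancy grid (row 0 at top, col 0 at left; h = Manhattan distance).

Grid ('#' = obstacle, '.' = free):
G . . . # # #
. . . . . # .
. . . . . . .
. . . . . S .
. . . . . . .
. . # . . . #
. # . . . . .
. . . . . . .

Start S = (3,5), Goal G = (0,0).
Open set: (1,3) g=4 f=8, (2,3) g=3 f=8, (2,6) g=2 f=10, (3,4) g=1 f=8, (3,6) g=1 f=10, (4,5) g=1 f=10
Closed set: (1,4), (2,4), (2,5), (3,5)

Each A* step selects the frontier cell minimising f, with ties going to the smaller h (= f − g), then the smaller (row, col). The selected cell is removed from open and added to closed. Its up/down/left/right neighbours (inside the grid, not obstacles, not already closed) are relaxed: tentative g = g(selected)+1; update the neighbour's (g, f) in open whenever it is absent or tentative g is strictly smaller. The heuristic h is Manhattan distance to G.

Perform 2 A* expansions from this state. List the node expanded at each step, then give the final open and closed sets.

step 1: expand (1,3) (f=8, h=4) → closed; open now [(0,3) g=5 f=8, (1,2) g=5 f=8, (2,3) g=3 f=8, (2,6) g=2 f=10, (3,4) g=1 f=8, (3,6) g=1 f=10, (4,5) g=1 f=10]
step 2: expand (0,3) (f=8, h=3) → closed; open now [(0,2) g=6 f=8, (1,2) g=5 f=8, (2,3) g=3 f=8, (2,6) g=2 f=10, (3,4) g=1 f=8, (3,6) g=1 f=10, (4,5) g=1 f=10]

order=[(1,3) → (0,3)]; open=[(0,2) g=6 f=8, (1,2) g=5 f=8, (2,3) g=3 f=8, (2,6) g=2 f=10, (3,4) g=1 f=8, (3,6) g=1 f=10, (4,5) g=1 f=10]; closed=[(0,3), (1,3), (1,4), (2,4), (2,5), (3,5)]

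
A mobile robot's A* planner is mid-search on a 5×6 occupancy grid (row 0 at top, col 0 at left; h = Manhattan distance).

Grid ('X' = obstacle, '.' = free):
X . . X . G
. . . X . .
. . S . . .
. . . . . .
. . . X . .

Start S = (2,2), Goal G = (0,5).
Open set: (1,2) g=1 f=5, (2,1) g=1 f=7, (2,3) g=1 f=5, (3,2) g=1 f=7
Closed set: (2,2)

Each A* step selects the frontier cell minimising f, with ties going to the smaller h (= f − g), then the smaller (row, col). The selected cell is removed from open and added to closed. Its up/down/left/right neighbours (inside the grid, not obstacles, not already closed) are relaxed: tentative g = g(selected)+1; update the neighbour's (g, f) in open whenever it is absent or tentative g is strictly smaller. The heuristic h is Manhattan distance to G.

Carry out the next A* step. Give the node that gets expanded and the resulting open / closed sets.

expanded=(1,2); open=[(0,2) g=2 f=5, (1,1) g=2 f=7, (2,1) g=1 f=7, (2,3) g=1 f=5, (3,2) g=1 f=7]; closed=[(1,2), (2,2)]

step 1: expand (1,2) (f=5, h=4) → closed; open now [(0,2) g=2 f=5, (1,1) g=2 f=7, (2,1) g=1 f=7, (2,3) g=1 f=5, (3,2) g=1 f=7]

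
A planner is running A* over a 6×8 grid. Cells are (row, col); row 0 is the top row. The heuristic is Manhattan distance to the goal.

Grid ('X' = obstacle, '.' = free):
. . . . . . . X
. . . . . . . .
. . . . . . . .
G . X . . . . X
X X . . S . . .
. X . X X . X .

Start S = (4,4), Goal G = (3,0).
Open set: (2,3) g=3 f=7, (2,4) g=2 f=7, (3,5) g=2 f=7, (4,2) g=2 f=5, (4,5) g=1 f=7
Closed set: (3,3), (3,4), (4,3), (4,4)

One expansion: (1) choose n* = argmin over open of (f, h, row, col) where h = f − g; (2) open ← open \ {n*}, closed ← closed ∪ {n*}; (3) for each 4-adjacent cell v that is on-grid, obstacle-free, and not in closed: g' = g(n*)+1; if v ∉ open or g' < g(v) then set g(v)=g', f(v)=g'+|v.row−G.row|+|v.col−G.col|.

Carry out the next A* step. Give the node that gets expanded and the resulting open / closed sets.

step 1: expand (4,2) (f=5, h=3) → closed; open now [(2,3) g=3 f=7, (2,4) g=2 f=7, (3,5) g=2 f=7, (4,5) g=1 f=7, (5,2) g=3 f=7]

expanded=(4,2); open=[(2,3) g=3 f=7, (2,4) g=2 f=7, (3,5) g=2 f=7, (4,5) g=1 f=7, (5,2) g=3 f=7]; closed=[(3,3), (3,4), (4,2), (4,3), (4,4)]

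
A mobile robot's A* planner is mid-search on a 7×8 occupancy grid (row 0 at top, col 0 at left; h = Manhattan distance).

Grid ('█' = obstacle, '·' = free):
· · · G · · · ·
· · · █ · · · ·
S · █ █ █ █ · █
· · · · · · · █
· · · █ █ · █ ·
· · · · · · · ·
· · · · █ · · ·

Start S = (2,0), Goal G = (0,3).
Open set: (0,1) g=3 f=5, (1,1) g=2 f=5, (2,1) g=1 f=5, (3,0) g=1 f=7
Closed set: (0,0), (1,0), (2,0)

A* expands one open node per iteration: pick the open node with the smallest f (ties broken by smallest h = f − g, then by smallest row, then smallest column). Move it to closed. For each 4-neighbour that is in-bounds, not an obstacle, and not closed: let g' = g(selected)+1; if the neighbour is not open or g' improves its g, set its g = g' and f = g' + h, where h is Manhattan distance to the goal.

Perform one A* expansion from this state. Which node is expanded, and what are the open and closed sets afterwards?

step 1: expand (0,1) (f=5, h=2) → closed; open now [(0,2) g=4 f=5, (1,1) g=2 f=5, (2,1) g=1 f=5, (3,0) g=1 f=7]

expanded=(0,1); open=[(0,2) g=4 f=5, (1,1) g=2 f=5, (2,1) g=1 f=5, (3,0) g=1 f=7]; closed=[(0,0), (0,1), (1,0), (2,0)]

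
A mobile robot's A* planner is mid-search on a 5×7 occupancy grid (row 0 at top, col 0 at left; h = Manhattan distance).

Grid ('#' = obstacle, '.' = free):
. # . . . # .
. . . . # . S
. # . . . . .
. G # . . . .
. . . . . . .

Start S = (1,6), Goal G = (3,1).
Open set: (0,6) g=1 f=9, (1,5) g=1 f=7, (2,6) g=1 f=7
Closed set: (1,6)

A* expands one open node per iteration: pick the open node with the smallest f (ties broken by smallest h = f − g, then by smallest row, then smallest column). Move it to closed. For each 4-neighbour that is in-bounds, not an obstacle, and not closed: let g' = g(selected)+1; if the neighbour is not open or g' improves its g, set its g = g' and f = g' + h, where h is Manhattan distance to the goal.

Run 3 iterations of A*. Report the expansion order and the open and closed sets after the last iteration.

step 1: expand (1,5) (f=7, h=6) → closed; open now [(0,6) g=1 f=9, (2,5) g=2 f=7, (2,6) g=1 f=7]
step 2: expand (2,5) (f=7, h=5) → closed; open now [(0,6) g=1 f=9, (2,4) g=3 f=7, (2,6) g=1 f=7, (3,5) g=3 f=7]
step 3: expand (2,4) (f=7, h=4) → closed; open now [(0,6) g=1 f=9, (2,3) g=4 f=7, (2,6) g=1 f=7, (3,4) g=4 f=7, (3,5) g=3 f=7]

order=[(1,5) → (2,5) → (2,4)]; open=[(0,6) g=1 f=9, (2,3) g=4 f=7, (2,6) g=1 f=7, (3,4) g=4 f=7, (3,5) g=3 f=7]; closed=[(1,5), (1,6), (2,4), (2,5)]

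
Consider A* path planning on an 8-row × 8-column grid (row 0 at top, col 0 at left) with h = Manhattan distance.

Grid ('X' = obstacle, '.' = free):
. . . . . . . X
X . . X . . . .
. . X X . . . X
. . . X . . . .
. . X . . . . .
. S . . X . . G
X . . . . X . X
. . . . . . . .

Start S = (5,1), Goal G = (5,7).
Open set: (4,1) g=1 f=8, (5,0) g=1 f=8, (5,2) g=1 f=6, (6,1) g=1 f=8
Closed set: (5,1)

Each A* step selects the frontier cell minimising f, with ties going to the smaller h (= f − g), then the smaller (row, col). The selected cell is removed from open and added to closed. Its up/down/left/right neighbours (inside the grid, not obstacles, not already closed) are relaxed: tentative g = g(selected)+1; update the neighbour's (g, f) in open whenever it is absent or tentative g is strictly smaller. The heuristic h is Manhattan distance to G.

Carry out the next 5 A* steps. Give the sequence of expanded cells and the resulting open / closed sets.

step 1: expand (5,2) (f=6, h=5) → closed; open now [(4,1) g=1 f=8, (5,0) g=1 f=8, (5,3) g=2 f=6, (6,1) g=1 f=8, (6,2) g=2 f=8]
step 2: expand (5,3) (f=6, h=4) → closed; open now [(4,1) g=1 f=8, (4,3) g=3 f=8, (5,0) g=1 f=8, (6,1) g=1 f=8, (6,2) g=2 f=8, (6,3) g=3 f=8]
step 3: expand (4,3) (f=8, h=5) → closed; open now [(4,1) g=1 f=8, (4,4) g=4 f=8, (5,0) g=1 f=8, (6,1) g=1 f=8, (6,2) g=2 f=8, (6,3) g=3 f=8]
step 4: expand (4,4) (f=8, h=4) → closed; open now [(3,4) g=5 f=10, (4,1) g=1 f=8, (4,5) g=5 f=8, (5,0) g=1 f=8, (6,1) g=1 f=8, (6,2) g=2 f=8, (6,3) g=3 f=8]
step 5: expand (4,5) (f=8, h=3) → closed; open now [(3,4) g=5 f=10, (3,5) g=6 f=10, (4,1) g=1 f=8, (4,6) g=6 f=8, (5,0) g=1 f=8, (5,5) g=6 f=8, (6,1) g=1 f=8, (6,2) g=2 f=8, (6,3) g=3 f=8]

order=[(5,2) → (5,3) → (4,3) → (4,4) → (4,5)]; open=[(3,4) g=5 f=10, (3,5) g=6 f=10, (4,1) g=1 f=8, (4,6) g=6 f=8, (5,0) g=1 f=8, (5,5) g=6 f=8, (6,1) g=1 f=8, (6,2) g=2 f=8, (6,3) g=3 f=8]; closed=[(4,3), (4,4), (4,5), (5,1), (5,2), (5,3)]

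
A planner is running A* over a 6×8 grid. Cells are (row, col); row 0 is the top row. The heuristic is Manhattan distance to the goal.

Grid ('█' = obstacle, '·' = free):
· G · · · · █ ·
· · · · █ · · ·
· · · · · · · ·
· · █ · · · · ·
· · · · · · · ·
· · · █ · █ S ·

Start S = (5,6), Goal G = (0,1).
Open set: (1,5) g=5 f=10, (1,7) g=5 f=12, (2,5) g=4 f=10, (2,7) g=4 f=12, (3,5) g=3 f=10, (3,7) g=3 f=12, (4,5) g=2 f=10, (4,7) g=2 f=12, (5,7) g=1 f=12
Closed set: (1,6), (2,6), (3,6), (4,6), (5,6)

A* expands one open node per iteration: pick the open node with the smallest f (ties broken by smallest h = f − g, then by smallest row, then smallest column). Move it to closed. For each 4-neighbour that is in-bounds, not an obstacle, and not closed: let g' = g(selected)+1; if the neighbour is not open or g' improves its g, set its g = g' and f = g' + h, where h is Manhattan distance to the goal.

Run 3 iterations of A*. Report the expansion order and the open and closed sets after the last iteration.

order=[(1,5) → (0,5) → (0,4)]; open=[(0,3) g=8 f=10, (1,7) g=5 f=12, (2,5) g=4 f=10, (2,7) g=4 f=12, (3,5) g=3 f=10, (3,7) g=3 f=12, (4,5) g=2 f=10, (4,7) g=2 f=12, (5,7) g=1 f=12]; closed=[(0,4), (0,5), (1,5), (1,6), (2,6), (3,6), (4,6), (5,6)]

step 1: expand (1,5) (f=10, h=5) → closed; open now [(0,5) g=6 f=10, (1,7) g=5 f=12, (2,5) g=4 f=10, (2,7) g=4 f=12, (3,5) g=3 f=10, (3,7) g=3 f=12, (4,5) g=2 f=10, (4,7) g=2 f=12, (5,7) g=1 f=12]
step 2: expand (0,5) (f=10, h=4) → closed; open now [(0,4) g=7 f=10, (1,7) g=5 f=12, (2,5) g=4 f=10, (2,7) g=4 f=12, (3,5) g=3 f=10, (3,7) g=3 f=12, (4,5) g=2 f=10, (4,7) g=2 f=12, (5,7) g=1 f=12]
step 3: expand (0,4) (f=10, h=3) → closed; open now [(0,3) g=8 f=10, (1,7) g=5 f=12, (2,5) g=4 f=10, (2,7) g=4 f=12, (3,5) g=3 f=10, (3,7) g=3 f=12, (4,5) g=2 f=10, (4,7) g=2 f=12, (5,7) g=1 f=12]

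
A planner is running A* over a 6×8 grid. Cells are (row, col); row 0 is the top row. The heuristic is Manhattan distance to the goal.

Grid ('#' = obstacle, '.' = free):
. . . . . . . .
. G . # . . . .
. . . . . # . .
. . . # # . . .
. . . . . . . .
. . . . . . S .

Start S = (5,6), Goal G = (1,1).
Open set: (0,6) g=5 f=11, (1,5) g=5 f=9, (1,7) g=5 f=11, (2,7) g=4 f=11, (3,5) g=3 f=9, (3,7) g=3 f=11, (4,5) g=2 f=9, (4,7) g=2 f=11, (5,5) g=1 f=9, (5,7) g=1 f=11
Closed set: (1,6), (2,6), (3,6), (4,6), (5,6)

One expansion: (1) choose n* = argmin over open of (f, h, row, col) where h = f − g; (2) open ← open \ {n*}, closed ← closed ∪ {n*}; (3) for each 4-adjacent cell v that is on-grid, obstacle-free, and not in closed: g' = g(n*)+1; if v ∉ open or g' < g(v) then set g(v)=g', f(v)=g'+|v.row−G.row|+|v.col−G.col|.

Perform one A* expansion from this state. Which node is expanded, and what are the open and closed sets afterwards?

expanded=(1,5); open=[(0,5) g=6 f=11, (0,6) g=5 f=11, (1,4) g=6 f=9, (1,7) g=5 f=11, (2,7) g=4 f=11, (3,5) g=3 f=9, (3,7) g=3 f=11, (4,5) g=2 f=9, (4,7) g=2 f=11, (5,5) g=1 f=9, (5,7) g=1 f=11]; closed=[(1,5), (1,6), (2,6), (3,6), (4,6), (5,6)]

step 1: expand (1,5) (f=9, h=4) → closed; open now [(0,5) g=6 f=11, (0,6) g=5 f=11, (1,4) g=6 f=9, (1,7) g=5 f=11, (2,7) g=4 f=11, (3,5) g=3 f=9, (3,7) g=3 f=11, (4,5) g=2 f=9, (4,7) g=2 f=11, (5,5) g=1 f=9, (5,7) g=1 f=11]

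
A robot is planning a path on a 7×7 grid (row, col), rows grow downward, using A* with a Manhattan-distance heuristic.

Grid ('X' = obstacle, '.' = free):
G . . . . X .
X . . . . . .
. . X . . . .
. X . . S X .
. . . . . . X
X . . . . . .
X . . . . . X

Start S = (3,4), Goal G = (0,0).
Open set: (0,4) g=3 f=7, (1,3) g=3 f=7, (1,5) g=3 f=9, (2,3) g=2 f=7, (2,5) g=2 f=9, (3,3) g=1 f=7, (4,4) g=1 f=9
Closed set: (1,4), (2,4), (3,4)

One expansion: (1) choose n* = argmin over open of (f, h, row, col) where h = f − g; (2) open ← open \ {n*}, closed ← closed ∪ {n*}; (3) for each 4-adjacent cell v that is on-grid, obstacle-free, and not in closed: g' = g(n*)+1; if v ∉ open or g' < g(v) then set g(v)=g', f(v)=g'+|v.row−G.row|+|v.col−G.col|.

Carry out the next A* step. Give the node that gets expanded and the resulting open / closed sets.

step 1: expand (0,4) (f=7, h=4) → closed; open now [(0,3) g=4 f=7, (1,3) g=3 f=7, (1,5) g=3 f=9, (2,3) g=2 f=7, (2,5) g=2 f=9, (3,3) g=1 f=7, (4,4) g=1 f=9]

expanded=(0,4); open=[(0,3) g=4 f=7, (1,3) g=3 f=7, (1,5) g=3 f=9, (2,3) g=2 f=7, (2,5) g=2 f=9, (3,3) g=1 f=7, (4,4) g=1 f=9]; closed=[(0,4), (1,4), (2,4), (3,4)]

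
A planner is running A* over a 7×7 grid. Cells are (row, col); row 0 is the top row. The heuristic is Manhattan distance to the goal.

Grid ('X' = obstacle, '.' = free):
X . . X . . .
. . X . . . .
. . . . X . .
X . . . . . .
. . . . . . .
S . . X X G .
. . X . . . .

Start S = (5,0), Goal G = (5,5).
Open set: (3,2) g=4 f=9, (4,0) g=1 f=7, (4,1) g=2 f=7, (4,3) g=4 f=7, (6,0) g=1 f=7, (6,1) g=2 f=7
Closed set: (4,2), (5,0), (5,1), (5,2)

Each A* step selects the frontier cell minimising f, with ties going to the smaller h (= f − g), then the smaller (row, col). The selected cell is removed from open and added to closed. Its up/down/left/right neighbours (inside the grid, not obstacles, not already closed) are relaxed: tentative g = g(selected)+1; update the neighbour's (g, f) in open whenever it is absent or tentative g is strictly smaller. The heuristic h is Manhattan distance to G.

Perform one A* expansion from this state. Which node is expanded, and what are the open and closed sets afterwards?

expanded=(4,3); open=[(3,2) g=4 f=9, (3,3) g=5 f=9, (4,0) g=1 f=7, (4,1) g=2 f=7, (4,4) g=5 f=7, (6,0) g=1 f=7, (6,1) g=2 f=7]; closed=[(4,2), (4,3), (5,0), (5,1), (5,2)]

step 1: expand (4,3) (f=7, h=3) → closed; open now [(3,2) g=4 f=9, (3,3) g=5 f=9, (4,0) g=1 f=7, (4,1) g=2 f=7, (4,4) g=5 f=7, (6,0) g=1 f=7, (6,1) g=2 f=7]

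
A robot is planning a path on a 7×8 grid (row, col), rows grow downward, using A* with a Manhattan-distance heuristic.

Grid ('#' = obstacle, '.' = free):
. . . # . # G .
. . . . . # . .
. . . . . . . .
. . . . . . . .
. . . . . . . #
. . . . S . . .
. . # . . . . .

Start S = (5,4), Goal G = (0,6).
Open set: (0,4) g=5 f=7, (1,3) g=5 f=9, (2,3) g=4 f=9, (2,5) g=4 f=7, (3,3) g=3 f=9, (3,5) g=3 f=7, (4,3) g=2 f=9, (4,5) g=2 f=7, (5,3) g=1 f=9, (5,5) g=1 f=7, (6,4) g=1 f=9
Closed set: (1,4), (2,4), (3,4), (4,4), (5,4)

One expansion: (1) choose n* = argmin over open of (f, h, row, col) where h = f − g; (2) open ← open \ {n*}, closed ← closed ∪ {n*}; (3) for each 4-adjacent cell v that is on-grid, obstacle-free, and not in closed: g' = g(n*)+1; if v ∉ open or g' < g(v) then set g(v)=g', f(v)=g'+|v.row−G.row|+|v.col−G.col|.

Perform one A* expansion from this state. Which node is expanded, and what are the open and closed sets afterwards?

expanded=(0,4); open=[(1,3) g=5 f=9, (2,3) g=4 f=9, (2,5) g=4 f=7, (3,3) g=3 f=9, (3,5) g=3 f=7, (4,3) g=2 f=9, (4,5) g=2 f=7, (5,3) g=1 f=9, (5,5) g=1 f=7, (6,4) g=1 f=9]; closed=[(0,4), (1,4), (2,4), (3,4), (4,4), (5,4)]

step 1: expand (0,4) (f=7, h=2) → closed; open now [(1,3) g=5 f=9, (2,3) g=4 f=9, (2,5) g=4 f=7, (3,3) g=3 f=9, (3,5) g=3 f=7, (4,3) g=2 f=9, (4,5) g=2 f=7, (5,3) g=1 f=9, (5,5) g=1 f=7, (6,4) g=1 f=9]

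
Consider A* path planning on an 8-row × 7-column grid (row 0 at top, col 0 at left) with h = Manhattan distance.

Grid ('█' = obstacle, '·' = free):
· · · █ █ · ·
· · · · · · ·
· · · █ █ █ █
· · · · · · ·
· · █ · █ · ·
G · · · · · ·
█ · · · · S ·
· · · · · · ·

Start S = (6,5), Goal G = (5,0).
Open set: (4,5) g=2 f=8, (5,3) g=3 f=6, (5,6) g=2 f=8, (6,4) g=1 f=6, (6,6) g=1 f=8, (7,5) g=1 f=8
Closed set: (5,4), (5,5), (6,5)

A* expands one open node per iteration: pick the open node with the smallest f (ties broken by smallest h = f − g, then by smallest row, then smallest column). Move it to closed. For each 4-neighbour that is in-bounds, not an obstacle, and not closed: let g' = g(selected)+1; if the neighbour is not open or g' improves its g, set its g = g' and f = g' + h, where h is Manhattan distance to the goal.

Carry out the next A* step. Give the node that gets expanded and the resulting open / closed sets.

step 1: expand (5,3) (f=6, h=3) → closed; open now [(4,3) g=4 f=8, (4,5) g=2 f=8, (5,2) g=4 f=6, (5,6) g=2 f=8, (6,3) g=4 f=8, (6,4) g=1 f=6, (6,6) g=1 f=8, (7,5) g=1 f=8]

expanded=(5,3); open=[(4,3) g=4 f=8, (4,5) g=2 f=8, (5,2) g=4 f=6, (5,6) g=2 f=8, (6,3) g=4 f=8, (6,4) g=1 f=6, (6,6) g=1 f=8, (7,5) g=1 f=8]; closed=[(5,3), (5,4), (5,5), (6,5)]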